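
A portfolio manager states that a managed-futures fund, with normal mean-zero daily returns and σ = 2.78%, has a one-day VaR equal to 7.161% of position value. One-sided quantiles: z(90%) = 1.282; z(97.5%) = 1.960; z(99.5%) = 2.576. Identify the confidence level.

99.5%

Implied z = VaR/σ = 7.161 / 2.78 = 2.576.
This matches z(99.5%) = 2.576.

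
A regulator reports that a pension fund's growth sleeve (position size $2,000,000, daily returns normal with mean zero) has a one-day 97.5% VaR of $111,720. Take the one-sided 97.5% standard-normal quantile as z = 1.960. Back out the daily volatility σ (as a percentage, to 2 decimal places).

VaR as a fraction: $111,720 / $2,000,000 = 5.586%.
σ = VaR / z = 5.586% / 1.960 = 2.850%.

2.85%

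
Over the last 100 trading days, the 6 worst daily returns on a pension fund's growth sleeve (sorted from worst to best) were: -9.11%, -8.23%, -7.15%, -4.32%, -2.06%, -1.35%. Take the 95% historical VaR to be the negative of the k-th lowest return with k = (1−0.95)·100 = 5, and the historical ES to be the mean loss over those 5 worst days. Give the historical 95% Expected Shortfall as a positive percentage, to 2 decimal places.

6.17%

The 5 worst returns sum to -30.87%.
ES = −(-30.87%) / 5 = 6.174% ≈ 6.17%.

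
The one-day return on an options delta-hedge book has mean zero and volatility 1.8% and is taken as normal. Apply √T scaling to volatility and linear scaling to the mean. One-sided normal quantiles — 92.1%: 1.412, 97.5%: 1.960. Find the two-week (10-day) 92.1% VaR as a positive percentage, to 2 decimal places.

8.04%

σ_{10d} = 1.8% × √10 = 5.692%.
VaR = 1.412 × 5.692% = 8.037%.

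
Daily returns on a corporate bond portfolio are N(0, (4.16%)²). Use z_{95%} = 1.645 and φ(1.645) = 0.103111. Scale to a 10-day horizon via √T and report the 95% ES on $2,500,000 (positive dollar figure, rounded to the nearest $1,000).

$678,000

σ_{10d} = 4.16% × √10 = 13.155%.
ES multiplier = φ(z)/(1−α) = 0.103111/0.05 = 2.062.
ES = 13.155% × 2.062 = 27.126%; on $2,500,000: $678,150.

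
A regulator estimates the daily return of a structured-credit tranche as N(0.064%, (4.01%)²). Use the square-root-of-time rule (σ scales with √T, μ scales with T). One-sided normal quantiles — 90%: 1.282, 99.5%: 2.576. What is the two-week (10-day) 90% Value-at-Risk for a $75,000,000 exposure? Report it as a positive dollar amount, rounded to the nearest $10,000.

$11,710,000

σ_{10d} = 4.01% × √10 = 12.681%; μ_{10d} = 10 × 0.064% = 0.640%.
VaR = −(0.640%) + 1.282 × 12.681% = 15.617%.
On $75,000,000: 0.15617 × $75,000,000 = $11,712,750.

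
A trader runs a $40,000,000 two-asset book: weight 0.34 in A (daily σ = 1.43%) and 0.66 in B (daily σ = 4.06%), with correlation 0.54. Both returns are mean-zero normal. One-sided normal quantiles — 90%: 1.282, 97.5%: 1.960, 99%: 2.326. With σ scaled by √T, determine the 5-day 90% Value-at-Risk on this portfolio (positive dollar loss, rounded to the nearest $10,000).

σ_p = √(0.34²·1.43² + 0.66²·4.06² + 2·0.54·0.34·0.66·1.43·4.06) = 2.970%.
σ_{5d} = 2.970% × √5 = 6.641%.
VaR = 1.282 × 6.641% = 8.514%; on $40,000,000 that is $3,405,600.

$3,410,000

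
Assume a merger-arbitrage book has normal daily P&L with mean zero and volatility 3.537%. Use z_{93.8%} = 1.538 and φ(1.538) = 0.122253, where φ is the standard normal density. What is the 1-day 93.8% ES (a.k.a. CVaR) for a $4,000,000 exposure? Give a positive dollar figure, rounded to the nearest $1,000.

Tail multiplier: φ(z)/(1−α) = 0.122253 / 0.062 = 1.972.
ES = 3.537% × 1.972 = 6.975%.
On $4,000,000: 0.06975 × $4,000,000 = $279,000.

$279,000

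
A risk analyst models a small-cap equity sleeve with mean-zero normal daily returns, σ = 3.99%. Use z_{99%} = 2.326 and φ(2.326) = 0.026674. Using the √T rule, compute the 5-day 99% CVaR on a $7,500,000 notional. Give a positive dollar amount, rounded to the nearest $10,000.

$1,780,000

σ_{5d} = 3.99% × √5 = 8.922%.
ES multiplier = φ(z)/(1−α) = 0.026674/0.01 = 2.667.
ES = 8.922% × 2.667 = 23.795%; on $7,500,000: $1,784,625.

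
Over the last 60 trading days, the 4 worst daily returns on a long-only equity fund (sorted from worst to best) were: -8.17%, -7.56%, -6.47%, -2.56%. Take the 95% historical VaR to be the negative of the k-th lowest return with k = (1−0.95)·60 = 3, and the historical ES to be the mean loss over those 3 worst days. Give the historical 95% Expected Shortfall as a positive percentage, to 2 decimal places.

The 3 worst returns sum to -22.20%.
ES = −(-22.20%) / 3 = 7.4% ≈ 7.40%.

7.40%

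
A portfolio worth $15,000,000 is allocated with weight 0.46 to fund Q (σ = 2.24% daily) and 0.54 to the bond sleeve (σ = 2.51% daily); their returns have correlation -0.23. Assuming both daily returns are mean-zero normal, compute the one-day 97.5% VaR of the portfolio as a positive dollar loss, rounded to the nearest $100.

$441,600

σ_p² = 0.46²·2.24² + 0.54²·2.51² + 2·-0.23·0.46·0.54·2.24·2.51 = 2.2564 (%²).
σ_p = √2.2564 = 1.502%.
At 97.5%, z = 1.960.
VaR = 1.960 × 1.502% = 2.944%; on $15,000,000 that is $441,600.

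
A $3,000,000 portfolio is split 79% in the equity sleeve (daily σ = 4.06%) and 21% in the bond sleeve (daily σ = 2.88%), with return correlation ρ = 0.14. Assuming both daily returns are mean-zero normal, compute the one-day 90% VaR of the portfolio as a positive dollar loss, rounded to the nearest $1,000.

σ_p² = 0.79²·4.06² + 0.21²·2.88² + 2·0.14·0.79·0.21·4.06·2.88 = 11.1964 (%²).
σ_p = √11.1964 = 3.346%.
At 90%, z = 1.282.
VaR = 1.282 × 3.346% = 4.290%; on $3,000,000 that is $128,700.

$129,000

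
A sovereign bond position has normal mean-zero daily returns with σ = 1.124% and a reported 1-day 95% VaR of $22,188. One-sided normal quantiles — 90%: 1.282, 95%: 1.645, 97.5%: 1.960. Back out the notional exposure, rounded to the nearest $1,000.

VaR as a fraction of value: z·σ = 1.645 × 1.124% = 1.84898%.
Position = $22,188 / 0.0184898 = $1,200,013.

$1,200,000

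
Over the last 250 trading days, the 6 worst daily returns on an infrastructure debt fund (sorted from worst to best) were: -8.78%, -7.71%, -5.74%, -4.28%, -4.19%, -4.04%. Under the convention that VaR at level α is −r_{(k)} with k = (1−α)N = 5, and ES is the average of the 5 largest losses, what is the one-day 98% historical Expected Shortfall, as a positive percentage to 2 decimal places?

6.14%

The 5 worst returns sum to -30.70%.
ES = −(-30.70%) / 5 = 6.14%.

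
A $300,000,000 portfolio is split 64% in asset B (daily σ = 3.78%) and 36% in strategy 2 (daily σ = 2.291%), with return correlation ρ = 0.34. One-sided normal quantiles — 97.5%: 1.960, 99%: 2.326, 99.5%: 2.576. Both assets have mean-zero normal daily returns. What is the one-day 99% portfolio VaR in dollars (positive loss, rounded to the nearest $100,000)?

σ_p² = 0.64²·3.78² + 0.36²·2.291² + 2·0.34·0.64·0.36·3.78·2.291 = 7.8895 (%²).
σ_p = √7.8895 = 2.809%.
VaR = 2.326 × 2.809% = 6.534%; on $300,000,000 that is $19,602,000.

$19,600,000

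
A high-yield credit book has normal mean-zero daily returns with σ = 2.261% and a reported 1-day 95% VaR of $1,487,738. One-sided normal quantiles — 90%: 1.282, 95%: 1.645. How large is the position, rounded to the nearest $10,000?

VaR as a fraction of value: z·σ = 1.645 × 2.261% = 3.71935%.
Position = $1,487,738 / 0.0371935 = $40,000,000.

$40,000,000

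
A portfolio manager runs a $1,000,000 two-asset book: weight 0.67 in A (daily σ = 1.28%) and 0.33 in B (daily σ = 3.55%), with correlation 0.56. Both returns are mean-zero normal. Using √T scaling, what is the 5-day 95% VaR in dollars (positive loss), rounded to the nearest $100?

σ_p = √(0.67²·1.28² + 0.33²·3.55² + 2·0.56·0.67·0.33·1.28·3.55) = 1.798%.
σ_{5d} = 1.798% × √5 = 4.020%.
z(95%) = 1.645.
VaR = 1.645 × 4.020% = 6.613%; on $1,000,000 that is $66,130.

$66,100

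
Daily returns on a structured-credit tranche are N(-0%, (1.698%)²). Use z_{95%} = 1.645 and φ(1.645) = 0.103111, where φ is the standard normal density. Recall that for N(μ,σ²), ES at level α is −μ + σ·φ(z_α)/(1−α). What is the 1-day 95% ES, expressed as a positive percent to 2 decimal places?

Tail multiplier: φ(z)/(1−α) = 0.103111 / 0.05 = 2.062.
ES = 1.698% × 2.062 = 3.501%.

3.50%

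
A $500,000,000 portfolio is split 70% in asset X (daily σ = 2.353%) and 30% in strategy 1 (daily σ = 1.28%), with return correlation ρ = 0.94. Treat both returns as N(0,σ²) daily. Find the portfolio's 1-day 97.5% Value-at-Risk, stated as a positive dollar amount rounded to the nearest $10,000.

σ_p² = 0.7²·2.353² + 0.3²·1.28² + 2·0.94·0.7·0.3·2.353·1.28 = 4.0495 (%²).
σ_p = √4.0495 = 2.012%.
At 97.5%, z = 1.960.
VaR = 1.960 × 2.012% = 3.944%; on $500,000,000 that is $19,720,000.

$19,720,000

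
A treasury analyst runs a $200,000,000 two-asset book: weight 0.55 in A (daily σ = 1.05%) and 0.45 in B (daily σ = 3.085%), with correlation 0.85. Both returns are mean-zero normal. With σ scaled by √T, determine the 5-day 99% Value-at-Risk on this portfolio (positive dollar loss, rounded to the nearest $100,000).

σ_p = √(0.55²·1.05² + 0.45²·3.085² + 2·0.85·0.55·0.45·1.05·3.085) = 1.904%.
σ_{5d} = 1.904% × √5 = 4.257%.
z(99%) = 2.326.
VaR = 2.326 × 4.257% = 9.902%; on $200,000,000 that is $19,804,000.

$19,800,000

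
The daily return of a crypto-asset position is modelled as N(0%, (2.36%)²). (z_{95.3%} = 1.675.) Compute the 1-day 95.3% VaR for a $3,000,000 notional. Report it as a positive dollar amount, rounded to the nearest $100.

$118,600

VaR = z·σ = 1.675 × 2.36% = 3.953%.
On $3,000,000: 0.03953 × $3,000,000 = $118,590.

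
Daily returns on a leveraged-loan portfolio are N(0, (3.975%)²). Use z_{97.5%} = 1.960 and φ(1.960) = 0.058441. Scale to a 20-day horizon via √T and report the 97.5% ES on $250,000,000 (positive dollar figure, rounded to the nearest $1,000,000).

$104,000,000

σ_{20d} = 3.975% × √20 = 17.777%.
ES multiplier = φ(z)/(1−α) = 0.058441/0.025 = 2.338.
ES = 17.777% × 2.338 = 41.563%; on $250,000,000: $103,907,500.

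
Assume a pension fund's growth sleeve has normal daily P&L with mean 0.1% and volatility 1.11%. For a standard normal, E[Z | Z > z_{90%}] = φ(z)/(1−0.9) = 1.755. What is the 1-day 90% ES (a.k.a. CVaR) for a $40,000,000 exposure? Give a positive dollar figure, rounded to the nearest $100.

ES = −(0.1%) + 1.11% × 1.755 = 1.848%.
On $40,000,000: 0.01848 × $40,000,000 = $739,200.

$739,200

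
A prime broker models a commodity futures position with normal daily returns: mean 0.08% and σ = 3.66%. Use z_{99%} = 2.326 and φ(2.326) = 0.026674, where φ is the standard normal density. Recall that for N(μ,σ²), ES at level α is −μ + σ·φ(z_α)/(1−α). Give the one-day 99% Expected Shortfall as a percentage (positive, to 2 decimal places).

9.68%

Tail multiplier: φ(z)/(1−α) = 0.026674 / 0.01 = 2.667.
ES = −(0.08%) + 3.66% × 2.667 = 9.681%.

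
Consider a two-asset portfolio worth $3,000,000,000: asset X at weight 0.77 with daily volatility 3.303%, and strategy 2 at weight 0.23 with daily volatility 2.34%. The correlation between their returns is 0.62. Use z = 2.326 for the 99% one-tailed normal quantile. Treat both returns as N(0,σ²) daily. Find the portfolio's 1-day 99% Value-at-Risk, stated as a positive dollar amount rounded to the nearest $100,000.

σ_p² = 0.77²·3.303² + 0.23²·2.34² + 2·0.62·0.77·0.23·3.303·2.34 = 8.4554 (%²).
σ_p = √8.4554 = 2.908%.
VaR = 2.326 × 2.908% = 6.764%; on $3,000,000,000 that is $202,920,000.

$202,900,000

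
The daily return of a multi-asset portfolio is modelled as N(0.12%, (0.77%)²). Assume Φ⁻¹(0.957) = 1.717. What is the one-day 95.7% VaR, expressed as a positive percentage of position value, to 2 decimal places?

VaR = −μ + z·σ = −(0.12%) + 1.717 × 0.77% = 1.202%.

1.20%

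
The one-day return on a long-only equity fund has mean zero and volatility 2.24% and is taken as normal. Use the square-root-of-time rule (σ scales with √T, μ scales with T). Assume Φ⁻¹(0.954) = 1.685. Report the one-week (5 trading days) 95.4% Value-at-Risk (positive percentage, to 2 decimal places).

8.44%

σ_{5d} = 2.24% × √5 = 5.009%.
VaR = 1.685 × 5.009% = 8.440%.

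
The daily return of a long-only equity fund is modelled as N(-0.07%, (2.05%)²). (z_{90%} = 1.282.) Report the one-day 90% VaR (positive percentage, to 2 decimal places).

2.70%

VaR = −μ + z·σ = −(-0.07%) + 1.282 × 2.05% = 2.698%.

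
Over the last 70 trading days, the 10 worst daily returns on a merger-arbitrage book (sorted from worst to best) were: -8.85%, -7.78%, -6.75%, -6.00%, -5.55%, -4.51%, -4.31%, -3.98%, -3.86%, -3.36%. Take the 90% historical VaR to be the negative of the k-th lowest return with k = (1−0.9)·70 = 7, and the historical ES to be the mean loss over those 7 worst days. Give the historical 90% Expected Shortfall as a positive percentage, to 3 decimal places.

6.250%

The 7 worst returns sum to -43.75%.
ES = −(-43.75%) / 7 = 6.25% ≈ 6.250%.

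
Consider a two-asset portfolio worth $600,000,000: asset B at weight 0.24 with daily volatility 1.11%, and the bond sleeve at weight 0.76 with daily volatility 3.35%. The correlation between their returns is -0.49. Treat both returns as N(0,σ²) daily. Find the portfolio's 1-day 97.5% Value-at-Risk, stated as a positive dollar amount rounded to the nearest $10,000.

σ_p² = 0.24²·1.11² + 0.76²·3.35² + 2·-0.49·0.24·0.76·1.11·3.35 = 5.8884 (%²).
σ_p = √5.8884 = 2.427%.
At 97.5%, z = 1.960.
VaR = 1.960 × 2.427% = 4.757%; on $600,000,000 that is $28,542,000.

$28,540,000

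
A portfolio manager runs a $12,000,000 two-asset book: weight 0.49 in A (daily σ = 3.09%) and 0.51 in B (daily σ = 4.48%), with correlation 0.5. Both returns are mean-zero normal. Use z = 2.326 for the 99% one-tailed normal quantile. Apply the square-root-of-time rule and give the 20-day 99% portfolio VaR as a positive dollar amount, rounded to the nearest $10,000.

σ_p = √(0.49²·3.09² + 0.51²·4.48² + 2·0.5·0.49·0.51·3.09·4.48) = 3.312%.
σ_{20d} = 3.312% × √20 = 14.812%.
VaR = 2.326 × 14.812% = 34.453%; on $12,000,000 that is $4,134,360.

$4,130,000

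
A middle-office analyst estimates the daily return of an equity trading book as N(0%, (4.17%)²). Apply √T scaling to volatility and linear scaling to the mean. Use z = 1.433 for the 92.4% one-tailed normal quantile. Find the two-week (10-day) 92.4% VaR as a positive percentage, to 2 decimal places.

18.90%

σ_{10d} = 4.17% × √10 = 13.187%.
VaR = 1.433 × 13.187% = 18.897%.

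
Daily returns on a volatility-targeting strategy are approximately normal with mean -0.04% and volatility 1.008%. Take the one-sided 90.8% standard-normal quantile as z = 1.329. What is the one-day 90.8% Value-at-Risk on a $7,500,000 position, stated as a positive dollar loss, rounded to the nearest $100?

VaR = −μ + z·σ = −(-0.04%) + 1.329 × 1.008% = 1.380%.
On $7,500,000: 0.01380 × $7,500,000 = $103,500.

$103,500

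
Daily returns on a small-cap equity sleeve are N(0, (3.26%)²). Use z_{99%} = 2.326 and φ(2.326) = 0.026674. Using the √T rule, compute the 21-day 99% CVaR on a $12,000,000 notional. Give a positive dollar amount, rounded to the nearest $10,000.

σ_{21d} = 3.26% × √21 = 14.939%.
ES multiplier = φ(z)/(1−α) = 0.026674/0.01 = 2.667.
ES = 14.939% × 2.667 = 39.842%; on $12,000,000: $4,781,040.

$4,780,000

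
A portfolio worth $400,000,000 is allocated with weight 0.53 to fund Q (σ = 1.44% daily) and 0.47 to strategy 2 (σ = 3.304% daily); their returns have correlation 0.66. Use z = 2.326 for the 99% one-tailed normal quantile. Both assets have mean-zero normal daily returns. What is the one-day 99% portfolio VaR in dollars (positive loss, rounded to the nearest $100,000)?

$19,900,000

σ_p² = 0.53²·1.44² + 0.47²·3.304² + 2·0.66·0.53·0.47·1.44·3.304 = 4.5583 (%²).
σ_p = √4.5583 = 2.135%.
VaR = 2.326 × 2.135% = 4.966%; on $400,000,000 that is $19,864,000.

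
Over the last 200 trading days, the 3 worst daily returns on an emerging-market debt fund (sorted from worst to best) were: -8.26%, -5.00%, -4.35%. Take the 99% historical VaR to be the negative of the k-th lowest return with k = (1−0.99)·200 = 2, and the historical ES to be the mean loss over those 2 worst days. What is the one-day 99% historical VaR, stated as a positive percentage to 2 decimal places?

5.00%

k = 2; the 2nd lowest return is -5.00%, so VaR = 5.00%.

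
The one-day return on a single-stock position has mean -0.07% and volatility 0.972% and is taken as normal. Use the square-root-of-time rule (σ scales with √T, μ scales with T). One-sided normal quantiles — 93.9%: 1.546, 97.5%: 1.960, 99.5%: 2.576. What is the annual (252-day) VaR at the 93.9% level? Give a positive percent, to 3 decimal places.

σ_{252d} = 0.972% × √252 = 15.430%; μ_{252d} = 252 × -0.07% = -17.640%.
VaR = −(-17.640%) + 1.546 × 15.430% = 41.495%.

41.495%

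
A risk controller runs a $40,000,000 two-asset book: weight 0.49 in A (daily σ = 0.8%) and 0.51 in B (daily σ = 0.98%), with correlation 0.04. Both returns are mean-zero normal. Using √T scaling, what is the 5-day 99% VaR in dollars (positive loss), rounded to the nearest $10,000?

σ_p = √(0.49²·0.8² + 0.51²·0.98² + 2·0.04·0.49·0.51·0.8·0.98) = 0.647%.
σ_{5d} = 0.647% × √5 = 1.447%.
z(99%) = 2.326.
VaR = 2.326 × 1.447% = 3.366%; on $40,000,000 that is $1,346,400.

$1,350,000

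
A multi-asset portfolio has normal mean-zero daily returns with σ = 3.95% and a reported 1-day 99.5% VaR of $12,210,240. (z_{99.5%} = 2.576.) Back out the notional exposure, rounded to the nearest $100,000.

VaR as a fraction of value: z·σ = 2.576 × 3.95% = 10.1752%.
Position = $12,210,240 / 0.101752 = $120,000,000.

$120,000,000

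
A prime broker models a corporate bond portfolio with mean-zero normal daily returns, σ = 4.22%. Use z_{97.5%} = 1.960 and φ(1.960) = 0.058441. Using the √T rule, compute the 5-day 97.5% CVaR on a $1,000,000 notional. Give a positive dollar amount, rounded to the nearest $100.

$220,600

σ_{5d} = 4.22% × √5 = 9.436%.
ES multiplier = φ(z)/(1−α) = 0.058441/0.025 = 2.338.
ES = 9.436% × 2.338 = 22.061%; on $1,000,000: $220,610.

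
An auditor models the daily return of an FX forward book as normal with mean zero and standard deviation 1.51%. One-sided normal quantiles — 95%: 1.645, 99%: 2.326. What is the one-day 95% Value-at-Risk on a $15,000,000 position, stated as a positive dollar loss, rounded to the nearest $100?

VaR = z·σ = 1.645 × 1.51% = 2.484%.
On $15,000,000: 0.02484 × $15,000,000 = $372,600.

$372,600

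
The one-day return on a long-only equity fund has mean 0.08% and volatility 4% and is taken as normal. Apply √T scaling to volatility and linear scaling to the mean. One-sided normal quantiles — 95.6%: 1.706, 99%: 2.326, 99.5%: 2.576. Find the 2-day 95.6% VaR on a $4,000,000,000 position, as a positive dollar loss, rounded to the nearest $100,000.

$379,600,000

σ_{2d} = 4% × √2 = 5.657%; μ_{2d} = 2 × 0.08% = 0.160%.
VaR = −(0.160%) + 1.706 × 5.657% = 9.491%.
On $4,000,000,000: 0.09491 × $4,000,000,000 = $379,640,000.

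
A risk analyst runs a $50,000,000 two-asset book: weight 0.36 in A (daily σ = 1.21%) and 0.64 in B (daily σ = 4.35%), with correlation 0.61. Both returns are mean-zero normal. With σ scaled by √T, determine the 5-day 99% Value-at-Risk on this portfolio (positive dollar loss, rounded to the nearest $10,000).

$7,980,000

σ_p = √(0.36²·1.21² + 0.64²·4.35² + 2·0.61·0.36·0.64·1.21·4.35) = 3.069%.
σ_{5d} = 3.069% × √5 = 6.862%.
z(99%) = 2.326.
VaR = 2.326 × 6.862% = 15.961%; on $50,000,000 that is $7,980,500.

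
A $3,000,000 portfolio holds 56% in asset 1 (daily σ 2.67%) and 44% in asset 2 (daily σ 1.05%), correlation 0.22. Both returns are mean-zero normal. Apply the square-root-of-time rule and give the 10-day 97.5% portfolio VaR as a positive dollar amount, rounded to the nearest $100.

σ_p = √(0.56²·2.67² + 0.44²·1.05² + 2·0.22·0.56·0.44·2.67·1.05) = 1.659%.
σ_{10d} = 1.659% × √10 = 5.246%.
z(97.5%) = 1.960.
VaR = 1.960 × 5.246% = 10.282%; on $3,000,000 that is $308,460.

$308,500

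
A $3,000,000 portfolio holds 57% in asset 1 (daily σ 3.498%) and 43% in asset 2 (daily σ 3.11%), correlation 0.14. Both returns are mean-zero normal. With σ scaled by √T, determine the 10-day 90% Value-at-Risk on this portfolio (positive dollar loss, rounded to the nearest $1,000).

$310,000

σ_p = √(0.57²·3.498² + 0.43²·3.11² + 2·0.14·0.57·0.43·3.498·3.11) = 2.552%.
σ_{10d} = 2.552% × √10 = 8.070%.
z(90%) = 1.282.
VaR = 1.282 × 8.070% = 10.346%; on $3,000,000 that is $310,380.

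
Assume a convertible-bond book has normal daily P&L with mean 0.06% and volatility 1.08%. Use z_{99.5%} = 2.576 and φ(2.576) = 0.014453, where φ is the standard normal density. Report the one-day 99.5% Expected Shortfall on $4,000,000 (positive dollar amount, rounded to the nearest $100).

Tail multiplier: φ(z)/(1−α) = 0.014453 / 0.005 = 2.891.
ES = −(0.06%) + 1.08% × 2.891 = 3.062%.
On $4,000,000: 0.03062 × $4,000,000 = $122,480.

$122,500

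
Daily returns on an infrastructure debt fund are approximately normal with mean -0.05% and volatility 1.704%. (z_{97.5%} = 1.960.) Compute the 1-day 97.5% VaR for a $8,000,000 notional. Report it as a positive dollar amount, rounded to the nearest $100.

VaR = −μ + z·σ = −(-0.05%) + 1.960 × 1.704% = 3.390%.
On $8,000,000: 0.03390 × $8,000,000 = $271,200.

$271,200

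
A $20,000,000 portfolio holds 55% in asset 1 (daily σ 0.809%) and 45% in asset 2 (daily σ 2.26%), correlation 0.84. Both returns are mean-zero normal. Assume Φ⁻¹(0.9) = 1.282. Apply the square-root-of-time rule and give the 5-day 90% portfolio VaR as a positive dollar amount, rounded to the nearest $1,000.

$809,000

σ_p = √(0.55²·0.809² + 0.45²·2.26² + 2·0.84·0.55·0.45·0.809·2.26) = 1.412%.
σ_{5d} = 1.412% × √5 = 3.157%.
VaR = 1.282 × 3.157% = 4.047%; on $20,000,000 that is $809,400.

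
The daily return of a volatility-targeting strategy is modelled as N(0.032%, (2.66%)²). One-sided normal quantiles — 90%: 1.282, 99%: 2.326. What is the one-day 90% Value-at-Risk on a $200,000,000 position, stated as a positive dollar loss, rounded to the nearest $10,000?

$6,760,000

VaR = −μ + z·σ = −(0.032%) + 1.282 × 2.66% = 3.378%.
On $200,000,000: 0.03378 × $200,000,000 = $6,756,000.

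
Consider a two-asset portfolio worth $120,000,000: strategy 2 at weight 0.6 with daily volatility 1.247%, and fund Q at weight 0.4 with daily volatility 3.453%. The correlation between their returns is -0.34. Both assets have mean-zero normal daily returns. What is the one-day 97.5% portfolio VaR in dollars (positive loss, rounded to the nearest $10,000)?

$3,120,000

σ_p² = 0.6²·1.247² + 0.4²·3.453² + 2·-0.34·0.6·0.4·1.247·3.453 = 1.7648 (%²).
σ_p = √1.7648 = 1.328%.
At 97.5%, z = 1.960.
VaR = 1.960 × 1.328% = 2.603%; on $120,000,000 that is $3,123,600.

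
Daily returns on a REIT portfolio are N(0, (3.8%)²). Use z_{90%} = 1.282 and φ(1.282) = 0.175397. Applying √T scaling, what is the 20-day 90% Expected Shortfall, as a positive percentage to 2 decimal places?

29.81%

σ_{20d} = 3.8% × √20 = 16.994%.
ES multiplier = φ(z)/(1−α) = 0.175397/0.1 = 1.754.
ES = 16.994% × 1.754 = 29.807%.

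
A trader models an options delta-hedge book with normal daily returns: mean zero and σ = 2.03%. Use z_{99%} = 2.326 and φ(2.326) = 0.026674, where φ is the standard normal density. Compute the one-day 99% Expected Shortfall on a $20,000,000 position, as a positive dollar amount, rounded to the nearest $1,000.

Tail multiplier: φ(z)/(1−α) = 0.026674 / 0.01 = 2.667.
ES = 2.03% × 2.667 = 5.414%.
On $20,000,000: 0.05414 × $20,000,000 = $1,082,800.

$1,083,000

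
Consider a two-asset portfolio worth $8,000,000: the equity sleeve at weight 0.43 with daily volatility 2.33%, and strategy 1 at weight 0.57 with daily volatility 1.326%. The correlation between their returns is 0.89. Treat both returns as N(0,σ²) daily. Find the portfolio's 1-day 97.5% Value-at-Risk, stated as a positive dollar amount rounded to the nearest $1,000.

$268,000

σ_p² = 0.43²·2.33² + 0.57²·1.326² + 2·0.89·0.43·0.57·2.33·1.326 = 2.9230 (%²).
σ_p = √2.9230 = 1.710%.
At 97.5%, z = 1.960.
VaR = 1.960 × 1.710% = 3.352%; on $8,000,000 that is $268,160.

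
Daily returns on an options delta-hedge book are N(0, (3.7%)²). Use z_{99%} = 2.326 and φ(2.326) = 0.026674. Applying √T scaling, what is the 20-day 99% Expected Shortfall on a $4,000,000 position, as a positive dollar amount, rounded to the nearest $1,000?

$1,765,000

σ_{20d} = 3.7% × √20 = 16.547%.
ES multiplier = φ(z)/(1−α) = 0.026674/0.01 = 2.667.
ES = 16.547% × 2.667 = 44.131%; on $4,000,000: $1,765,240.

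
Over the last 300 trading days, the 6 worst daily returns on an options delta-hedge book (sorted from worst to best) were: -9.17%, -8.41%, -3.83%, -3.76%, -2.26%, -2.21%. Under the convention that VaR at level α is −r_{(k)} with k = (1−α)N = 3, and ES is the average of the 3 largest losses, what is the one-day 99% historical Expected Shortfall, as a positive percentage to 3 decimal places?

7.137%

The 3 worst returns sum to -21.41%.
ES = −(-21.41%) / 3 = 7.1366…% ≈ 7.137%.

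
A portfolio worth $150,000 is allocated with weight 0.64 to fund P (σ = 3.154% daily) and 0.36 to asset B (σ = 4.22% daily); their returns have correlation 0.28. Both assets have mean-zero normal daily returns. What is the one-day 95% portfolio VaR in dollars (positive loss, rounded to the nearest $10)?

$7,020

σ_p² = 0.64²·3.154² + 0.36²·4.22² + 2·0.28·0.64·0.36·3.154·4.22 = 8.0998 (%²).
σ_p = √8.0998 = 2.846%.
At 95%, z = 1.645.
VaR = 1.645 × 2.846% = 4.682%; on $150,000 that is $7,023.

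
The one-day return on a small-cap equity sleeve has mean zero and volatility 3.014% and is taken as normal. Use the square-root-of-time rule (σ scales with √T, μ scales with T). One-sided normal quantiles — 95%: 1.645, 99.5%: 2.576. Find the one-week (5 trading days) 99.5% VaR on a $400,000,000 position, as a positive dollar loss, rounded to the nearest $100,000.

σ_{5d} = 3.014% × √5 = 6.740%.
VaR = 2.576 × 6.740% = 17.362%.
On $400,000,000: 0.17362 × $400,000,000 = $69,448,000.

$69,400,000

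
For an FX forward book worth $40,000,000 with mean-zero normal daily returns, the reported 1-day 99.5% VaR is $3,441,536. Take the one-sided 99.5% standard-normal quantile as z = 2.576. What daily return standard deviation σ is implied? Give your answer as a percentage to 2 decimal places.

VaR as a fraction: $3,441,536 / $40,000,000 = 8.604%.
σ = VaR / z = 8.604% / 2.576 = 3.340%.

3.34%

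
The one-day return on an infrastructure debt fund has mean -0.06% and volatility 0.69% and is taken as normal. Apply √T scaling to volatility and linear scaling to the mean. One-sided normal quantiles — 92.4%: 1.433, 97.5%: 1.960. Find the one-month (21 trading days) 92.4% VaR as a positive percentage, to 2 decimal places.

σ_{21d} = 0.69% × √21 = 3.162%; μ_{21d} = 21 × -0.06% = -1.260%.
VaR = −(-1.260%) + 1.433 × 3.162% = 5.791%.

5.79%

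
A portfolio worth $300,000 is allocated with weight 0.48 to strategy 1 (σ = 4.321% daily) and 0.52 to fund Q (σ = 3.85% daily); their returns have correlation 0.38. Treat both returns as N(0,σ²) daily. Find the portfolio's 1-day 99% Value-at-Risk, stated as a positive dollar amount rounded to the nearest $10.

$23,630

σ_p² = 0.48²·4.321² + 0.52²·3.85² + 2·0.38·0.48·0.52·4.321·3.85 = 11.4656 (%²).
σ_p = √11.4656 = 3.386%.
At 99%, z = 2.326.
VaR = 2.326 × 3.386% = 7.876%; on $300,000 that is $23,628.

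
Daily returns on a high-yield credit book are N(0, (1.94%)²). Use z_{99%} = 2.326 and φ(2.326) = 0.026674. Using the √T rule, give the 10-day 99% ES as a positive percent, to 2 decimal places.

16.36%

σ_{10d} = 1.94% × √10 = 6.135%.
ES multiplier = φ(z)/(1−α) = 0.026674/0.01 = 2.667.
ES = 6.135% × 2.667 = 16.362%.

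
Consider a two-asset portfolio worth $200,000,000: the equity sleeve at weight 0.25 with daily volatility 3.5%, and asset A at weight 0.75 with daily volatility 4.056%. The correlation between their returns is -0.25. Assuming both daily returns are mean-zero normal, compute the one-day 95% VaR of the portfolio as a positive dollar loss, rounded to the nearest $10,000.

$9,700,000

σ_p² = 0.25²·3.5² + 0.75²·4.056² + 2·-0.25·0.25·0.75·3.5·4.056 = 8.6885 (%²).
σ_p = √8.6885 = 2.948%.
At 95%, z = 1.645.
VaR = 1.645 × 2.948% = 4.849%; on $200,000,000 that is $9,698,000.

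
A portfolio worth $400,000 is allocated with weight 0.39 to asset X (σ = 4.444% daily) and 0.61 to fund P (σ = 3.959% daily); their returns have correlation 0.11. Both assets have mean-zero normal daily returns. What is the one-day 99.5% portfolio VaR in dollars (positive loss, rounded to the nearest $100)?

$32,200

σ_p² = 0.39²·4.444² + 0.61²·3.959² + 2·0.11·0.39·0.61·4.444·3.959 = 9.7568 (%²).
σ_p = √9.7568 = 3.124%.
At 99.5%, z = 2.576.
VaR = 2.576 × 3.124% = 8.047%; on $400,000 that is $32,188.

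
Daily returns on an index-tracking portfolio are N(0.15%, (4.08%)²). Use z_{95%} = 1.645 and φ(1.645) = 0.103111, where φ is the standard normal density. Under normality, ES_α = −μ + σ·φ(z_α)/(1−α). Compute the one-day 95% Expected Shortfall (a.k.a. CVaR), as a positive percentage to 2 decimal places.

Tail multiplier: φ(z)/(1−α) = 0.103111 / 0.05 = 2.062.
ES = −(0.15%) + 4.08% × 2.062 = 8.263%.

8.26%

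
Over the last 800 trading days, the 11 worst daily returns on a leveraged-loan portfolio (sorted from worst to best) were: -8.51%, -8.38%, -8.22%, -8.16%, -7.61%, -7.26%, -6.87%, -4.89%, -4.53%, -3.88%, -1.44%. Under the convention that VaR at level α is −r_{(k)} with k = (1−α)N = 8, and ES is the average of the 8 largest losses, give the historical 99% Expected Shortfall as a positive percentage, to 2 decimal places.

7.49%

The 8 worst returns sum to -59.90%.
ES = −(-59.90%) / 8 = 7.4875% ≈ 7.49%.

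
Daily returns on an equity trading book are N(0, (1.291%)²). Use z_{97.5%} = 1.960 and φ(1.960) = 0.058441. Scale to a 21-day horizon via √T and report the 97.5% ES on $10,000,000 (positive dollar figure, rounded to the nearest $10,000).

$1,380,000

σ_{21d} = 1.291% × √21 = 5.916%.
ES multiplier = φ(z)/(1−α) = 0.058441/0.025 = 2.338.
ES = 5.916% × 2.338 = 13.832%; on $10,000,000: $1,383,200.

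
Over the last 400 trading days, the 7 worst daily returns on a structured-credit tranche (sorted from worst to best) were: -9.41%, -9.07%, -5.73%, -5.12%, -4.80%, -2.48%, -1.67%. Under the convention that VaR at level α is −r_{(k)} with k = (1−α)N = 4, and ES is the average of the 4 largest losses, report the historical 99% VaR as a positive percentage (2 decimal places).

5.12%

k = 4; the 4th lowest return is -5.12%, so VaR = 5.12%.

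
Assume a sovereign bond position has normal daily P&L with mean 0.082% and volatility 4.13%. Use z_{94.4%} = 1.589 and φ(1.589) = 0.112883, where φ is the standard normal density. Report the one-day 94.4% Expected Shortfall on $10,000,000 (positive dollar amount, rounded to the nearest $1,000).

Tail multiplier: φ(z)/(1−α) = 0.112883 / 0.056 = 2.016.
ES = −(0.082%) + 4.13% × 2.016 = 8.244%.
On $10,000,000: 0.08244 × $10,000,000 = $824,400.

$824,000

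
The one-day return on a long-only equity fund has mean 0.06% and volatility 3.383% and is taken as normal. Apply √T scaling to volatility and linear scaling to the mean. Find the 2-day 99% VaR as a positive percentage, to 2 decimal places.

At 99%, z = 2.326.
σ_{2d} = 3.383% × √2 = 4.784%; μ_{2d} = 2 × 0.06% = 0.120%.
VaR = −(0.120%) + 2.326 × 4.784% = 11.008%.

11.01%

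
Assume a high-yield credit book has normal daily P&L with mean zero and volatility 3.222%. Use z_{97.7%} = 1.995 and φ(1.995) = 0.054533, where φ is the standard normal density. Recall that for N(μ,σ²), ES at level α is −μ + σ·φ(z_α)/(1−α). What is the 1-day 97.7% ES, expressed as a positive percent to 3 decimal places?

7.639%

Tail multiplier: φ(z)/(1−α) = 0.054533 / 0.023 = 2.371.
ES = 3.222% × 2.371 = 7.639%.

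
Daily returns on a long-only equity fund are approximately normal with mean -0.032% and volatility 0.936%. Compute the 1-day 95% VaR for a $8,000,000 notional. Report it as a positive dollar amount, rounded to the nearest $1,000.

At 95% one-sided, z = 1.645.
VaR = −μ + z·σ = −(-0.032%) + 1.645 × 0.936% = 1.572%.
On $8,000,000: 0.01572 × $8,000,000 = $125,760.

$126,000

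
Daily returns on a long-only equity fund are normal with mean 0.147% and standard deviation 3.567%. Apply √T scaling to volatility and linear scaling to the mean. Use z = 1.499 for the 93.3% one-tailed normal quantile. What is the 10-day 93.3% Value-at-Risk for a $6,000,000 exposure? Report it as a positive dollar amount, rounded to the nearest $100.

σ_{10d} = 3.567% × √10 = 11.280%; μ_{10d} = 10 × 0.147% = 1.470%.
VaR = −(1.470%) + 1.499 × 11.280% = 15.439%.
On $6,000,000: 0.15439 × $6,000,000 = $926,340.

$926,300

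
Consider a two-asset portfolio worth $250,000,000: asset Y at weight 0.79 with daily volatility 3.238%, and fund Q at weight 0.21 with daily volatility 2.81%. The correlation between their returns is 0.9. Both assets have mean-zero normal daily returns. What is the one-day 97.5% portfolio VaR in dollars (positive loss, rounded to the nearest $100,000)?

σ_p² = 0.79²·3.238² + 0.21²·2.81² + 2·0.9·0.79·0.21·3.238·2.81 = 9.6088 (%²).
σ_p = √9.6088 = 3.100%.
At 97.5%, z = 1.960.
VaR = 1.960 × 3.100% = 6.076%; on $250,000,000 that is $15,190,000.

$15,200,000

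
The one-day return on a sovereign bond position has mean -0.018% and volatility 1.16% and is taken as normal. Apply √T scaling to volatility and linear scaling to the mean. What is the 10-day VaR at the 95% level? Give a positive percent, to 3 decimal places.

6.214%

At 95%, z = 1.645.
σ_{10d} = 1.16% × √10 = 3.668%; μ_{10d} = 10 × -0.018% = -0.180%.
VaR = −(-0.180%) + 1.645 × 3.668% = 6.214%.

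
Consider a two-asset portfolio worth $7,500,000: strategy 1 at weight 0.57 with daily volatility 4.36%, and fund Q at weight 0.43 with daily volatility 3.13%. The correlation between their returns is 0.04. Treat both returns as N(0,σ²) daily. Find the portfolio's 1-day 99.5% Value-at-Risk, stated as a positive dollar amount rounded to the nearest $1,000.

$555,000

σ_p² = 0.57²·4.36² + 0.43²·3.13² + 2·0.04·0.57·0.43·4.36·3.13 = 8.2553 (%²).
σ_p = √8.2553 = 2.873%.
At 99.5%, z = 2.576.
VaR = 2.576 × 2.873% = 7.401%; on $7,500,000 that is $555,075.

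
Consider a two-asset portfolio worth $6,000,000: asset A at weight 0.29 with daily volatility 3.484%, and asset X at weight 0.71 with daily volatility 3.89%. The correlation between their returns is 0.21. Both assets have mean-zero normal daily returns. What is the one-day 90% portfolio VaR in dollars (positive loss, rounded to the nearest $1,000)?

σ_p² = 0.29²·3.484² + 0.71²·3.89² + 2·0.21·0.29·0.71·3.484·3.89 = 9.8209 (%²).
σ_p = √9.8209 = 3.134%.
At 90%, z = 1.282.
VaR = 1.282 × 3.134% = 4.018%; on $6,000,000 that is $241,080.

$241,000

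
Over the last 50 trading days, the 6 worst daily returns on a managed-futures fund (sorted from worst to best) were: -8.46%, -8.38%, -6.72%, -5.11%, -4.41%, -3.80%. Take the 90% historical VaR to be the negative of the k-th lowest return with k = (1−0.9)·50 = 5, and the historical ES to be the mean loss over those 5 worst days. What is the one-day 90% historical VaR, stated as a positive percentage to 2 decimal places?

4.41%

k = 5; the 5th lowest return is -4.41%, so VaR = 4.41%.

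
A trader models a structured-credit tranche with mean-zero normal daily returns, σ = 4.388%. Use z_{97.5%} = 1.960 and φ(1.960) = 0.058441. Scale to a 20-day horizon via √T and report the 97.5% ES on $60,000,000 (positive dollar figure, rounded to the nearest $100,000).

σ_{20d} = 4.388% × √20 = 19.624%.
ES multiplier = φ(z)/(1−α) = 0.058441/0.025 = 2.338.
ES = 19.624% × 2.338 = 45.881%; on $60,000,000: $27,528,600.

$27,500,000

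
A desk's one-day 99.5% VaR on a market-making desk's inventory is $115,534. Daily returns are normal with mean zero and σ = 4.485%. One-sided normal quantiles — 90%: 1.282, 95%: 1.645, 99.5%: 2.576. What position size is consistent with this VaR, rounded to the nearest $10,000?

VaR as a fraction of value: z·σ = 2.576 × 4.485% = 11.5534%.
Position = $115,534 / 0.115534 = $1,000,003.

$1,000,000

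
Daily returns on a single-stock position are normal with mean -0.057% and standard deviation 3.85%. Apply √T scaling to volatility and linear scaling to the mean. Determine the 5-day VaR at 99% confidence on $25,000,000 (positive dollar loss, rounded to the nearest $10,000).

$5,080,000

At 99%, z = 2.326.
σ_{5d} = 3.85% × √5 = 8.609%; μ_{5d} = 5 × -0.057% = -0.285%.
VaR = −(-0.285%) + 2.326 × 8.609% = 20.310%.
On $25,000,000: 0.20310 × $25,000,000 = $5,077,500.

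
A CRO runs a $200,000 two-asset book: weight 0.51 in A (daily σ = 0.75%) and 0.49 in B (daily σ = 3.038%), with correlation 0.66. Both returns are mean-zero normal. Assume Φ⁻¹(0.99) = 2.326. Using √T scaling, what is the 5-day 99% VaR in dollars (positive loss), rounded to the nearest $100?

σ_p = √(0.51²·0.75² + 0.49²·3.038² + 2·0.66·0.51·0.49·0.75·3.038) = 1.765%.
σ_{5d} = 1.765% × √5 = 3.947%.
VaR = 2.326 × 3.947% = 9.181%; on $200,000 that is $18,362.

$18,400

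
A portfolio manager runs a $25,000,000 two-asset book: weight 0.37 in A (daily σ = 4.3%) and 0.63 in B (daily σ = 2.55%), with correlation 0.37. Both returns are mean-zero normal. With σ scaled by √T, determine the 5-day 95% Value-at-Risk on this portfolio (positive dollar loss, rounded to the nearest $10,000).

σ_p = √(0.37²·4.3² + 0.63²·2.55² + 2·0.37·0.37·0.63·4.3·2.55) = 2.646%.
σ_{5d} = 2.646% × √5 = 5.917%.
z(95%) = 1.645.
VaR = 1.645 × 5.917% = 9.733%; on $25,000,000 that is $2,433,250.

$2,430,000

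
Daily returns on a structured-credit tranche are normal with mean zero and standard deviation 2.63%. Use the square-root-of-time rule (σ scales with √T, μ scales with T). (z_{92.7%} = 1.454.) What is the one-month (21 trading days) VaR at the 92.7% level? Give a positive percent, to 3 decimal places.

σ_{21d} = 2.63% × √21 = 12.052%.
VaR = 1.454 × 12.052% = 17.524%.

17.524%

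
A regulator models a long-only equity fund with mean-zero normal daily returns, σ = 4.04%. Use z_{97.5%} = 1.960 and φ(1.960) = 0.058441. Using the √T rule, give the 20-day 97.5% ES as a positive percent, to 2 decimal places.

σ_{20d} = 4.04% × √20 = 18.067%.
ES multiplier = φ(z)/(1−α) = 0.058441/0.025 = 2.338.
ES = 18.067% × 2.338 = 42.241%.

42.24%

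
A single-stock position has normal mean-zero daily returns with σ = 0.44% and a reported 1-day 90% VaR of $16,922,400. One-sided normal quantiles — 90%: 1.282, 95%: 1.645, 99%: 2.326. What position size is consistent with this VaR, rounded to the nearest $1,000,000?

$3,000,000,000

VaR as a fraction of value: z·σ = 1.282 × 0.44% = 0.56408%.
Position = $16,922,400 / 0.0056408 = $3,000,000,000.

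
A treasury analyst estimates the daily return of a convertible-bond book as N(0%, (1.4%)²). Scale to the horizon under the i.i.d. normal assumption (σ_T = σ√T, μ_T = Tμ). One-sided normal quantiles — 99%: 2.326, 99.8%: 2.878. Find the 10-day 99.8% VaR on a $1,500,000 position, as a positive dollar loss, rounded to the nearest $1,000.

$191,000

σ_{10d} = 1.4% × √10 = 4.427%.
VaR = 2.878 × 4.427% = 12.741%.
On $1,500,000: 0.12741 × $1,500,000 = $191,115.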